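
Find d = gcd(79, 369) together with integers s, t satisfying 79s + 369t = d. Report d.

1

Euclidean algorithm:
369 = 4×79 + 53
79 = 1×53 + 26
53 = 2×26 + 1
26 = 26×1 + 0
gcd(79, 369) = 1.
Working backward:
1 = 53 − 2·26
1 = −2·79 + 3·53
1 = 3·369 − 14·79
So 1 = (3)·369 + (-14)·79.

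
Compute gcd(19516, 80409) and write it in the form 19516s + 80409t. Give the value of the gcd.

Euclidean algorithm:
80409 = 4·19516 + 2345
19516 = 8·2345 + 756
2345 = 3·756 + 77
756 = 9·77 + 63
77 = 1·63 + 14
63 = 4·14 + 7
14 = 2·7 + 0
gcd(19516, 80409) = 7.
Working backward:
7 = 63 − 4·14
7 = −4·77 + 5·63
7 = 5·756 − 49·77
7 = −49·2345 + 152·756
7 = 152·19516 − 1265·2345
7 = −1265·80409 + 5212·19516
So 7 = (-1265)·80409 + (5212)·19516.

7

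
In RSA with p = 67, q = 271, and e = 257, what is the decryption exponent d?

φ(n) = (p−1)(q−1) = 66·270 = 17820.
Need d with 257·d ≡ 1 (mod 17820). Apply the extended Euclidean algorithm:
17820 = 69*257 + 87
257 = 2*87 + 83
87 = 1*83 + 4
83 = 20*4 + 3
4 = 1*3 + 1
3 = 3*1 + 0
Back-substitute:
1 = 4 − 3
1 = −83 + 21·4
1 = 21·87 − 22·83
1 = −22·257 + 65·87
1 = 65·17820 − 4507·257
So 257·(-4507) ≡ 1 (mod 17820), hence d ≡ -4507 ≡ 13313 (mod 17820).

13313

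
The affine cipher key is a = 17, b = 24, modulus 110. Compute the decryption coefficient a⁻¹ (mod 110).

Run Euclid on (110, 17):
110 = 6·17 + 8
17 = 2·8 + 1
8 = 8·1 + 0
The gcd is 1. Working backward:
1 = 17 − 2·8
1 = −2·110 + 13·17
So 17·13 ≡ 1 (mod 110).

13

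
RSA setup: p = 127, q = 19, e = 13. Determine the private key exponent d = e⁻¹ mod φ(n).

φ(n) = (p−1)(q−1) = 126·18 = 2268.
Need d with 13·d ≡ 1 (mod 2268). Apply the extended Euclidean algorithm:
2268 = 174·13 + 6
13 = 2·6 + 1
6 = 6·1 + 0
Back-substitute:
1 = 13 − 2·6
1 = −2·2268 + 349·13
So 13·349 ≡ 1 (mod 2268), hence d = 349.

349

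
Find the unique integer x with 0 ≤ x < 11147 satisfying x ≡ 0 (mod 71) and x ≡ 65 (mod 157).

Write x = 0 + 71·k. Then 71·k ≡ 65 − 0 ≡ 65 (mod 157).
Need 71⁻¹ mod 157. Extended Euclid on (157, 71):
157 = 2*71 + 15
71 = 4*15 + 11
15 = 1*11 + 4
11 = 2*4 + 3
4 = 1*3 + 1
3 = 3*1 + 0
Back-substitute:
1 = 4 − 3
1 = −11 + 3·4
1 = 3·15 − 4·11
1 = −4·71 + 19·15
1 = 19·157 − 42·71
71⁻¹ ≡ 115 (mod 157), so k ≡ 115·65 ≡ 96 (mod 157).
x = 0 + 71·96 = 6816.

6816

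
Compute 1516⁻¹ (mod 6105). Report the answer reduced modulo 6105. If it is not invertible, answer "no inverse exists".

5956

Apply the Euclidean algorithm to 6105 and 1516:
6105 = 4×1516 + 41
1516 = 36×41 + 40
41 = 1×40 + 1
40 = 40×1 + 0
Since gcd(1516, 6105) = 1, back-substitute to write 1 as a combination:
1 = 41 − 40
1 = −1516 + 37·41
1 = 37·6105 − 149·1516
So 1516·(-149) ≡ 1 (mod 6105), and -149 ≡ 5956 (mod 6105).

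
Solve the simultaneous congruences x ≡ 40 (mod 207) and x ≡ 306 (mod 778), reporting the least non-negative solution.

Write x = 40 + 207·k. Then 207·k ≡ 306 − 40 ≡ 266 (mod 778).
Need 207⁻¹ mod 778. Extended Euclid on (778, 207):
778 = 3×207 + 157
207 = 1×157 + 50
157 = 3×50 + 7
50 = 7×7 + 1
7 = 7×1 + 0
Back-substitute:
1 = 50 − 7·7
1 = −7·157 + 22·50
1 = 22·207 − 29·157
1 = −29·778 + 109·207
207⁻¹ ≡ 109 (mod 778), so k ≡ 109·266 ≡ 208 (mod 778).
x = 40 + 207·208 = 43096.

43096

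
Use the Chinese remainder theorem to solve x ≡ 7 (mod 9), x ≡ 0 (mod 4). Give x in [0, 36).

16

Write x = 7 + 9·k. Then 9·k ≡ 0 − 7 ≡ 1 (mod 4).
Need 9⁻¹ mod 4. Extended Euclid on (4, 1):
4 = 4*1 + 0
9⁻¹ ≡ 1 (mod 4), so k ≡ 1·1 ≡ 1 (mod 4).
x = 7 + 9·1 = 16.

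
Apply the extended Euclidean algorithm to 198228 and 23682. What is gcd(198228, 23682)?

Repeated division:
198228 = 8*23682 + 8772
23682 = 2*8772 + 6138
8772 = 1*6138 + 2634
6138 = 2*2634 + 870
2634 = 3*870 + 24
870 = 36*24 + 6
24 = 4*6 + 0
gcd(198228, 23682) = 6.
Working backward:
6 = 870 − 36·24
6 = −36·2634 + 109·870
6 = 109·6138 − 254·2634
6 = −254·8772 + 363·6138
6 = 363·23682 − 980·8772
6 = −980·198228 + 8203·23682
So 6 = (-980)·198228 + (8203)·23682.

6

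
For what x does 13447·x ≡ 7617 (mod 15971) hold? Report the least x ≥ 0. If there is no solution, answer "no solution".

9634

First find gcd(13447, 15971):
15971 = 1*13447 + 2524
13447 = 5*2524 + 827
2524 = 3*827 + 43
827 = 19*43 + 10
43 = 4*10 + 3
10 = 3*3 + 1
3 = 3*1 + 0
gcd = 1, so a unique solution mod 15971 exists.
Back-substitute for the Bézout coefficients:
1 = 10 − 3·3
1 = −3·43 + 13·10
1 = 13·827 − 250·43
1 = −250·2524 + 763·827
1 = 763·13447 − 4065·2524
1 = −4065·15971 + 4828·13447
So 13447·(4828) ≡ 1 (mod 15971), giving 13447⁻¹ ≡ 4828.
x ≡ 13447⁻¹·7617 ≡ 4828·7617 ≡ 9634 (mod 15971).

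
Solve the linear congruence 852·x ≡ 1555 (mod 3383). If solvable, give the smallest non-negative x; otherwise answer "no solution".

1602

First find gcd(852, 3383):
3383 = 3*852 + 827
852 = 1*827 + 25
827 = 33*25 + 2
25 = 12*2 + 1
2 = 2*1 + 0
gcd = 1, so a unique solution mod 3383 exists.
Back-substitute for the Bézout coefficients:
1 = 25 − 12·2
1 = −12·827 + 397·25
1 = 397·852 − 409·827
1 = −409·3383 + 1624·852
So 852·(1624) ≡ 1 (mod 3383), giving 852⁻¹ ≡ 1624.
x ≡ 852⁻¹·1555 ≡ 1624·1555 ≡ 1602 (mod 3383).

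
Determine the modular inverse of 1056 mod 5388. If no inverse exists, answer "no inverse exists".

no inverse exists

Compute gcd(1056, 5388):
5388 = 5×1056 + 108
1056 = 9×108 + 84
108 = 1×84 + 24
84 = 3×24 + 12
24 = 2×12 + 0
Since gcd = 12 > 1, 1056 is not a unit mod 5388.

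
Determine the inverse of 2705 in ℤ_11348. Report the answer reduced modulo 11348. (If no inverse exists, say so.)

1397

Apply the Euclidean algorithm to 11348 and 2705:
11348 = 4×2705 + 528
2705 = 5×528 + 65
528 = 8×65 + 8
65 = 8×8 + 1
8 = 8×1 + 0
gcd = 1, so the inverse exists. Back-substitute:
1 = 65 − 8·8
1 = −8·528 + 65·65
1 = 65·2705 − 333·528
1 = −333·11348 + 1397·2705
So 2705·1397 ≡ 1 (mod 11348).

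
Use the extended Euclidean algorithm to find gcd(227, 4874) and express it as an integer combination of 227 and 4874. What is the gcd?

1

Euclidean algorithm:
4874 = 21·227 + 107
227 = 2·107 + 13
107 = 8·13 + 3
13 = 4·3 + 1
3 = 3·1 + 0
gcd(227, 4874) = 1.
Working backward:
1 = 13 − 4·3
1 = −4·107 + 33·13
1 = 33·227 − 70·107
1 = −70·4874 + 1503·227
So 1 = (-70)·4874 + (1503)·227.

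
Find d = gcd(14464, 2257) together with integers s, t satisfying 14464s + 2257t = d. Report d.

1

Apply Euclid's algorithm to 14464 and 2257:
14464 = 6×2257 + 922
2257 = 2×922 + 413
922 = 2×413 + 96
413 = 4×96 + 29
96 = 3×29 + 9
29 = 3×9 + 2
9 = 4×2 + 1
2 = 2×1 + 0
gcd(14464, 2257) = 1.
Working backward:
1 = 9 − 4·2
1 = −4·29 + 13·9
1 = 13·96 − 43·29
1 = −43·413 + 185·96
1 = 185·922 − 413·413
1 = −413·2257 + 1011·922
1 = 1011·14464 − 6479·2257
So 1 = (1011)·14464 + (-6479)·2257.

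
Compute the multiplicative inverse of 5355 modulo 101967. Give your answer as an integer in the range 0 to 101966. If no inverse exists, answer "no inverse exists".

Compute gcd(5355, 101967):
101967 = 19*5355 + 222
5355 = 24*222 + 27
222 = 8*27 + 6
27 = 4*6 + 3
6 = 2*3 + 0
Since gcd = 3 > 1, 5355 is not a unit mod 101967.

no inverse exists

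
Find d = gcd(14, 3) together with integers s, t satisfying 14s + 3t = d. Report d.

1

Repeated division:
14 = 4*3 + 2
3 = 1*2 + 1
2 = 2*1 + 0
gcd(14, 3) = 1.
Working backward:
1 = 3 − 2
1 = −14 + 5·3
So 1 = (-1)·14 + (5)·3.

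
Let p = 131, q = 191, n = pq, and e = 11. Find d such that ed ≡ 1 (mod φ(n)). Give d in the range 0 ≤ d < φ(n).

4491

φ(n) = (p−1)(q−1) = 130·190 = 24700.
Need d with 11·d ≡ 1 (mod 24700). Apply the extended Euclidean algorithm:
24700 = 2245*11 + 5
11 = 2*5 + 1
5 = 5*1 + 0
Back-substitute:
1 = 11 − 2·5
1 = −2·24700 + 4491·11
So 11·4491 ≡ 1 (mod 24700), hence d = 4491.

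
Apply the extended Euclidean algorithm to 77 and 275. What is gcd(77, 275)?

Repeated division:
275 = 3*77 + 44
77 = 1*44 + 33
44 = 1*33 + 11
33 = 3*11 + 0
gcd(77, 275) = 11.
Working backward:
11 = 44 − 33
11 = −77 + 2·44
11 = 2·275 − 7·77
So 11 = (2)·275 + (-7)·77.

11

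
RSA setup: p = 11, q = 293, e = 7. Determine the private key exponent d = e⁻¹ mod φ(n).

φ(n) = (p−1)(q−1) = 10·292 = 2920.
Need d with 7·d ≡ 1 (mod 2920). Apply the extended Euclidean algorithm:
2920 = 417×7 + 1
7 = 7×1 + 0
Back-substitute:
1 = 2920 − 417·7
So 7·(-417) ≡ 1 (mod 2920), hence d ≡ -417 ≡ 2503 (mod 2920).

2503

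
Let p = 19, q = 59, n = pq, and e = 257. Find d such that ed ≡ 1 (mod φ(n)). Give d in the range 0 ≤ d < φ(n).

65

φ(n) = (p−1)(q−1) = 18·58 = 1044.
Need d with 257·d ≡ 1 (mod 1044). Apply the extended Euclidean algorithm:
1044 = 4*257 + 16
257 = 16*16 + 1
16 = 16*1 + 0
Back-substitute:
1 = 257 − 16·16
1 = −16·1044 + 65·257
So 257·65 ≡ 1 (mod 1044), hence d = 65.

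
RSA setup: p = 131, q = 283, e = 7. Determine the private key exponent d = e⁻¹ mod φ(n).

φ(n) = (p−1)(q−1) = 130·282 = 36660.
Need d with 7·d ≡ 1 (mod 36660). Apply the extended Euclidean algorithm:
36660 = 5237*7 + 1
7 = 7*1 + 0
Back-substitute:
1 = 36660 − 5237·7
So 7·(-5237) ≡ 1 (mod 36660), hence d ≡ -5237 ≡ 31423 (mod 36660).

31423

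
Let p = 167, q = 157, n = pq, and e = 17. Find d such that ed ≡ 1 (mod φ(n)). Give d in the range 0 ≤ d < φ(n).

φ(n) = (p−1)(q−1) = 166·156 = 25896.
Need d with 17·d ≡ 1 (mod 25896). Apply the extended Euclidean algorithm:
25896 = 1523*17 + 5
17 = 3*5 + 2
5 = 2*2 + 1
2 = 2*1 + 0
Back-substitute:
1 = 5 − 2·2
1 = −2·17 + 7·5
1 = 7·25896 − 10663·17
So 17·(-10663) ≡ 1 (mod 25896), hence d ≡ -10663 ≡ 15233 (mod 25896).

15233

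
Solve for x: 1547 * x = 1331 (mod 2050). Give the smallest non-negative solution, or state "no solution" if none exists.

1273

First find gcd(1547, 2050):
2050 = 1×1547 + 503
1547 = 3×503 + 38
503 = 13×38 + 9
38 = 4×9 + 2
9 = 4×2 + 1
2 = 2×1 + 0
gcd = 1, so a unique solution mod 2050 exists.
Back-substitute for the Bézout coefficients:
1 = 9 − 4·2
1 = −4·38 + 17·9
1 = 17·503 − 225·38
1 = −225·1547 + 692·503
1 = 692·2050 − 917·1547
So 1547·(-917) ≡ 1 (mod 2050), giving 1547⁻¹ ≡ 1133.
x ≡ 1547⁻¹·1331 ≡ 1133·1331 ≡ 1273 (mod 2050).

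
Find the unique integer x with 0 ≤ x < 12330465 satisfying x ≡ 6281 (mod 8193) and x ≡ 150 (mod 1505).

2570690

Write x = 6281 + 8193·k. Then 8193·k ≡ 150 − 6281 ≡ 1394 (mod 1505).
Need 8193⁻¹ mod 1505. Extended Euclid on (1505, 668):
1505 = 2·668 + 169
668 = 3·169 + 161
169 = 1·161 + 8
161 = 20·8 + 1
8 = 8·1 + 0
Back-substitute:
1 = 161 − 20·8
1 = −20·169 + 21·161
1 = 21·668 − 83·169
1 = −83·1505 + 187·668
8193⁻¹ ≡ 187 (mod 1505), so k ≡ 187·1394 ≡ 313 (mod 1505).
x = 6281 + 8193·313 = 2570690.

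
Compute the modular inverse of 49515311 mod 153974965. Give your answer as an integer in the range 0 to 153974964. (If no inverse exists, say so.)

6100396

Extended Euclidean algorithm:
153974965 = 3·49515311 + 5429032
49515311 = 9·5429032 + 654023
5429032 = 8·654023 + 196848
654023 = 3·196848 + 63479
196848 = 3·63479 + 6411
63479 = 9·6411 + 5780
6411 = 1·5780 + 631
5780 = 9·631 + 101
631 = 6·101 + 25
101 = 4·25 + 1
25 = 25·1 + 0
gcd = 1, so the inverse exists. Back-substitute:
1 = 101 − 4·25
1 = −4·631 + 25·101
1 = 25·5780 − 229·631
1 = −229·6411 + 254·5780
1 = 254·63479 − 2515·6411
1 = −2515·196848 + 7799·63479
1 = 7799·654023 − 25912·196848
1 = −25912·5429032 + 215095·654023
1 = 215095·49515311 − 1961767·5429032
1 = −1961767·153974965 + 6100396·49515311
So 49515311·6100396 ≡ 1 (mod 153974965).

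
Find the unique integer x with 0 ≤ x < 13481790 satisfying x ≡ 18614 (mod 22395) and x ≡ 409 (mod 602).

12582209

Write x = 18614 + 22395·k. Then 22395·k ≡ 409 − 18614 ≡ 457 (mod 602).
Need 22395⁻¹ mod 602. Extended Euclid on (602, 121):
602 = 4*121 + 118
121 = 1*118 + 3
118 = 39*3 + 1
3 = 3*1 + 0
Back-substitute:
1 = 118 − 39·3
1 = −39·121 + 40·118
1 = 40·602 − 199·121
22395⁻¹ ≡ 403 (mod 602), so k ≡ 403·457 ≡ 561 (mod 602).
x = 18614 + 22395·561 = 12582209.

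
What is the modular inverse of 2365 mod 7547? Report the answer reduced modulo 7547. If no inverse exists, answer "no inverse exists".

Run Euclid on (7547, 2365):
7547 = 3*2365 + 452
2365 = 5*452 + 105
452 = 4*105 + 32
105 = 3*32 + 9
32 = 3*9 + 5
9 = 1*5 + 4
5 = 1*4 + 1
4 = 4*1 + 0
Since gcd(2365, 7547) = 1, back-substitute to write 1 as a combination:
1 = 5 − 4
1 = −9 + 2·5
1 = 2·32 − 7·9
1 = −7·105 + 23·32
1 = 23·452 − 99·105
1 = −99·2365 + 518·452
1 = 518·7547 − 1653·2365
So 2365·(-1653) ≡ 1 (mod 7547), and -1653 ≡ 5894 (mod 7547).

5894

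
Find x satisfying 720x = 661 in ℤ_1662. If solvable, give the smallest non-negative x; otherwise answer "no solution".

no solution

gcd(720, 1662):
1662 = 2*720 + 222
720 = 3*222 + 54
222 = 4*54 + 6
54 = 9*6 + 0
gcd = 6, but 6 ∤ 661, so the congruence has no solution.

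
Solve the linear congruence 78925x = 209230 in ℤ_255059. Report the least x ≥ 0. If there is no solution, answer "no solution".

15450

First find gcd(78925, 255059):
255059 = 3*78925 + 18284
78925 = 4*18284 + 5789
18284 = 3*5789 + 917
5789 = 6*917 + 287
917 = 3*287 + 56
287 = 5*56 + 7
56 = 8*7 + 0
gcd = 7 and 7 | 209230, so solutions exist. Divide through by 7: 11275x ≡ 29890 (mod 36437).
Now find 11275⁻¹ mod 36437:
36437 = 3×11275 + 2612
11275 = 4×2612 + 827
2612 = 3×827 + 131
827 = 6×131 + 41
131 = 3×41 + 8
41 = 5×8 + 1
8 = 8×1 + 0
Back-substitute:
1 = 41 − 5·8
1 = −5·131 + 16·41
1 = 16·827 − 101·131
1 = −101·2612 + 319·827
1 = 319·11275 − 1377·2612
1 = −1377·36437 + 4450·11275
So 11275⁻¹ ≡ 4450 (mod 36437).
Then x ≡ 4450·29890 ≡ 15450 (mod 36437); the smallest non-negative solution is x = 15450.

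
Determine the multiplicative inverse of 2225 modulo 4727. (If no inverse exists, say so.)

Extended Euclidean algorithm:
4727 = 2×2225 + 277
2225 = 8×277 + 9
277 = 30×9 + 7
9 = 1×7 + 2
7 = 3×2 + 1
2 = 2×1 + 0
The gcd is 1. Working backward:
1 = 7 − 3·2
1 = −3·9 + 4·7
1 = 4·277 − 123·9
1 = −123·2225 + 988·277
1 = 988·4727 − 2099·2225
So 2225·(-2099) ≡ 1 (mod 4727), and -2099 ≡ 2628 (mod 4727).

2628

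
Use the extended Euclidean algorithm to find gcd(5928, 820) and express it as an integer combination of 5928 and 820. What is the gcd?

Euclidean algorithm:
5928 = 7×820 + 188
820 = 4×188 + 68
188 = 2×68 + 52
68 = 1×52 + 16
52 = 3×16 + 4
16 = 4×4 + 0
gcd(5928, 820) = 4.
Working backward:
4 = 52 − 3·16
4 = −3·68 + 4·52
4 = 4·188 − 11·68
4 = −11·820 + 48·188
4 = 48·5928 − 347·820
So 4 = (48)·5928 + (-347)·820.

4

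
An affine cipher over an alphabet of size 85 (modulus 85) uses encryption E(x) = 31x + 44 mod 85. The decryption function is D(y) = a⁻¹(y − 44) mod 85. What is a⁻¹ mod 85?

Apply the Euclidean algorithm to 85 and 31:
85 = 2*31 + 23
31 = 1*23 + 8
23 = 2*8 + 7
8 = 1*7 + 1
7 = 7*1 + 0
The gcd is 1. Working backward:
1 = 8 − 7
1 = −23 + 3·8
1 = 3·31 − 4·23
1 = −4·85 + 11·31
So 31·11 ≡ 1 (mod 85).

11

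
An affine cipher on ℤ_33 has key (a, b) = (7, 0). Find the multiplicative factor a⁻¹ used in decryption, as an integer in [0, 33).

gcd(33, 7) by repeated division:
33 = 4·7 + 5
7 = 1·5 + 2
5 = 2·2 + 1
2 = 2·1 + 0
gcd = 1, so the inverse exists. Back-substitute:
1 = 5 − 2·2
1 = −2·7 + 3·5
1 = 3·33 − 14·7
So 7·(-14) ≡ 1 (mod 33), and -14 ≡ 19 (mod 33).

19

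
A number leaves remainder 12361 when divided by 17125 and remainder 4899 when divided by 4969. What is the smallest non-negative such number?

491861

Write x = 12361 + 17125·k. Then 17125·k ≡ 4899 − 12361 ≡ 2476 (mod 4969).
Need 17125⁻¹ mod 4969. Extended Euclid on (4969, 2218):
4969 = 2×2218 + 533
2218 = 4×533 + 86
533 = 6×86 + 17
86 = 5×17 + 1
17 = 17×1 + 0
Back-substitute:
1 = 86 − 5·17
1 = −5·533 + 31·86
1 = 31·2218 − 129·533
1 = −129·4969 + 289·2218
17125⁻¹ ≡ 289 (mod 4969), so k ≡ 289·2476 ≡ 28 (mod 4969).
x = 12361 + 17125·28 = 491861.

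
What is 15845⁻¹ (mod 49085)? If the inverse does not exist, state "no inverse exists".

Euclidean algorithm on 49085, 15845:
49085 = 3*15845 + 1550
15845 = 10*1550 + 345
1550 = 4*345 + 170
345 = 2*170 + 5
170 = 34*5 + 0
gcd(15845, 49085) = 5 ≠ 1, so 15845 has no multiplicative inverse modulo 49085.

no inverse exists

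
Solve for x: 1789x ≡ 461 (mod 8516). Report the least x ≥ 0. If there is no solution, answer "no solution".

4313

First find gcd(1789, 8516):
8516 = 4×1789 + 1360
1789 = 1×1360 + 429
1360 = 3×429 + 73
429 = 5×73 + 64
73 = 1×64 + 9
64 = 7×9 + 1
9 = 9×1 + 0
gcd = 1, so a unique solution mod 8516 exists.
Back-substitute for the Bézout coefficients:
1 = 64 − 7·9
1 = −7·73 + 8·64
1 = 8·429 − 47·73
1 = −47·1360 + 149·429
1 = 149·1789 − 196·1360
1 = −196·8516 + 933·1789
So 1789·(933) ≡ 1 (mod 8516), giving 1789⁻¹ ≡ 933.
x ≡ 1789⁻¹·461 ≡ 933·461 ≡ 4313 (mod 8516).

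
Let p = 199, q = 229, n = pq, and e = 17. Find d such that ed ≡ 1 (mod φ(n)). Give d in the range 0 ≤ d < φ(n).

39833

φ(n) = (p−1)(q−1) = 198·228 = 45144.
Need d with 17·d ≡ 1 (mod 45144). Apply the extended Euclidean algorithm:
45144 = 2655*17 + 9
17 = 1*9 + 8
9 = 1*8 + 1
8 = 8*1 + 0
Back-substitute:
1 = 9 − 8
1 = −17 + 2·9
1 = 2·45144 − 5311·17
So 17·(-5311) ≡ 1 (mod 45144), hence d ≡ -5311 ≡ 39833 (mod 45144).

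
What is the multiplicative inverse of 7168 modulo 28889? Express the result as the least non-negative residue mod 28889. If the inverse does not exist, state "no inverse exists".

no inverse exists

Euclidean algorithm on 28889, 7168:
28889 = 4·7168 + 217
7168 = 33·217 + 7
217 = 31·7 + 0
Since gcd = 7 > 1, 7168 is not a unit mod 28889.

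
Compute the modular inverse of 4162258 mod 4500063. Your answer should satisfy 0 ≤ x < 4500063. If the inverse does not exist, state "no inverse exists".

514036

Run Euclid on (4500063, 4162258):
4500063 = 1×4162258 + 337805
4162258 = 12×337805 + 108598
337805 = 3×108598 + 12011
108598 = 9×12011 + 499
12011 = 24×499 + 35
499 = 14×35 + 9
35 = 3×9 + 8
9 = 1×8 + 1
8 = 8×1 + 0
gcd = 1, so the inverse exists. Back-substitute:
1 = 9 − 8
1 = −35 + 4·9
1 = 4·499 − 57·35
1 = −57·12011 + 1372·499
1 = 1372·108598 − 12405·12011
1 = −12405·337805 + 38587·108598
1 = 38587·4162258 − 475449·337805
1 = −475449·4500063 + 514036·4162258
So 4162258·514036 ≡ 1 (mod 4500063).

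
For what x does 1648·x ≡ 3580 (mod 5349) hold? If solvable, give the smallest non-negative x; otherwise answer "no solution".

898

First find gcd(1648, 5349):
5349 = 3*1648 + 405
1648 = 4*405 + 28
405 = 14*28 + 13
28 = 2*13 + 2
13 = 6*2 + 1
2 = 2*1 + 0
gcd = 1, so a unique solution mod 5349 exists.
Back-substitute for the Bézout coefficients:
1 = 13 − 6·2
1 = −6·28 + 13·13
1 = 13·405 − 188·28
1 = −188·1648 + 765·405
1 = 765·5349 − 2483·1648
So 1648·(-2483) ≡ 1 (mod 5349), giving 1648⁻¹ ≡ 2866.
x ≡ 1648⁻¹·3580 ≡ 2866·3580 ≡ 898 (mod 5349).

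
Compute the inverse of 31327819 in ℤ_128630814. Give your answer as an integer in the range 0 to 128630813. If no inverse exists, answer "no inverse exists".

gcd(128630814, 31327819) by repeated division:
128630814 = 4×31327819 + 3319538
31327819 = 9×3319538 + 1451977
3319538 = 2×1451977 + 415584
1451977 = 3×415584 + 205225
415584 = 2×205225 + 5134
205225 = 39×5134 + 4999
5134 = 1×4999 + 135
4999 = 37×135 + 4
135 = 33×4 + 3
4 = 1×3 + 1
3 = 3×1 + 0
gcd = 1, so the inverse exists. Back-substitute:
1 = 4 − 3
1 = −135 + 34·4
1 = 34·4999 − 1259·135
1 = −1259·5134 + 1293·4999
1 = 1293·205225 − 51686·5134
1 = −51686·415584 + 104665·205225
1 = 104665·1451977 − 365681·415584
1 = −365681·3319538 + 836027·1451977
1 = 836027·31327819 − 7889924·3319538
1 = −7889924·128630814 + 32395723·31327819
So 31327819·32395723 ≡ 1 (mod 128630814).

32395723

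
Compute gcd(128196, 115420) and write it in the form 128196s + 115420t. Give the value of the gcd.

Euclidean algorithm:
128196 = 1·115420 + 12776
115420 = 9·12776 + 436
12776 = 29·436 + 132
436 = 3·132 + 40
132 = 3·40 + 12
40 = 3·12 + 4
12 = 3·4 + 0
gcd(128196, 115420) = 4.
Working backward:
4 = 40 − 3·12
4 = −3·132 + 10·40
4 = 10·436 − 33·132
4 = −33·12776 + 967·436
4 = 967·115420 − 8736·12776
4 = −8736·128196 + 9703·115420
So 4 = (-8736)·128196 + (9703)·115420.

4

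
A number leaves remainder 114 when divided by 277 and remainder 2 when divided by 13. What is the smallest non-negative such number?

3161

Write x = 114 + 277·k. Then 277·k ≡ 2 − 114 ≡ 5 (mod 13).
Need 277⁻¹ mod 13. Extended Euclid on (13, 4):
13 = 3·4 + 1
4 = 4·1 + 0
Back-substitute:
1 = 13 − 3·4
277⁻¹ ≡ 10 (mod 13), so k ≡ 10·5 ≡ 11 (mod 13).
x = 114 + 277·11 = 3161.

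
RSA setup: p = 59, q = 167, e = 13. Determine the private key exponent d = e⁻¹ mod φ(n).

φ(n) = (p−1)(q−1) = 58·166 = 9628.
Need d with 13·d ≡ 1 (mod 9628). Apply the extended Euclidean algorithm:
9628 = 740*13 + 8
13 = 1*8 + 5
8 = 1*5 + 3
5 = 1*3 + 2
3 = 1*2 + 1
2 = 2*1 + 0
Back-substitute:
1 = 3 − 2
1 = −5 + 2·3
1 = 2·8 − 3·5
1 = −3·13 + 5·8
1 = 5·9628 − 3703·13
So 13·(-3703) ≡ 1 (mod 9628), hence d ≡ -3703 ≡ 5925 (mod 9628).

5925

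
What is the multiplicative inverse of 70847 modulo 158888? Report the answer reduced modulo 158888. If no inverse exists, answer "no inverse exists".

64215

gcd(158888, 70847) by repeated division:
158888 = 2·70847 + 17194
70847 = 4·17194 + 2071
17194 = 8·2071 + 626
2071 = 3·626 + 193
626 = 3·193 + 47
193 = 4·47 + 5
47 = 9·5 + 2
5 = 2·2 + 1
2 = 2·1 + 0
The gcd is 1. Working backward:
1 = 5 − 2·2
1 = −2·47 + 19·5
1 = 19·193 − 78·47
1 = −78·626 + 253·193
1 = 253·2071 − 837·626
1 = −837·17194 + 6949·2071
1 = 6949·70847 − 28633·17194
1 = −28633·158888 + 64215·70847
So 70847·64215 ≡ 1 (mod 158888).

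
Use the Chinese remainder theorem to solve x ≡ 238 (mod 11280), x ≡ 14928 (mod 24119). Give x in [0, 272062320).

Write x = 238 + 11280·k. Then 11280·k ≡ 14928 − 238 ≡ 14690 (mod 24119).
Need 11280⁻¹ mod 24119. Extended Euclid on (24119, 11280):
24119 = 2*11280 + 1559
11280 = 7*1559 + 367
1559 = 4*367 + 91
367 = 4*91 + 3
91 = 30*3 + 1
3 = 3*1 + 0
Back-substitute:
1 = 91 − 30·3
1 = −30·367 + 121·91
1 = 121·1559 − 514·367
1 = −514·11280 + 3719·1559
1 = 3719·24119 − 7952·11280
11280⁻¹ ≡ 16167 (mod 24119), so k ≡ 16167·14690 ≡ 17556 (mod 24119).
x = 238 + 11280·17556 = 198031918.

198031918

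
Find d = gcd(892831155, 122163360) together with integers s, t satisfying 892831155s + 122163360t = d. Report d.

Apply Euclid's algorithm to 892831155 and 122163360:
892831155 = 7·122163360 + 37687635
122163360 = 3·37687635 + 9100455
37687635 = 4·9100455 + 1285815
9100455 = 7·1285815 + 99750
1285815 = 12·99750 + 88815
99750 = 1·88815 + 10935
88815 = 8·10935 + 1335
10935 = 8·1335 + 255
1335 = 5·255 + 60
255 = 4·60 + 15
60 = 4·15 + 0
gcd(892831155, 122163360) = 15.
Back-substituting:
15 = 255 − 4·60
15 = −4·1335 + 21·255
15 = 21·10935 − 172·1335
15 = −172·88815 + 1397·10935
15 = 1397·99750 − 1569·88815
15 = −1569·1285815 + 20225·99750
15 = 20225·9100455 − 143144·1285815
15 = −143144·37687635 + 592801·9100455
15 = 592801·122163360 − 1921547·37687635
15 = −1921547·892831155 + 14043630·122163360
So 15 = (-1921547)·892831155 + (14043630)·122163360.

15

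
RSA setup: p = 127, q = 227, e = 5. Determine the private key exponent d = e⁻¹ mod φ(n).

φ(n) = (p−1)(q−1) = 126·226 = 28476.
Need d with 5·d ≡ 1 (mod 28476). Apply the extended Euclidean algorithm:
28476 = 5695*5 + 1
5 = 5*1 + 0
Back-substitute:
1 = 28476 − 5695·5
So 5·(-5695) ≡ 1 (mod 28476), hence d ≡ -5695 ≡ 22781 (mod 28476).

22781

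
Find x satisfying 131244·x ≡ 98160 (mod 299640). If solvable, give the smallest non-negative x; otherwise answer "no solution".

19190

First find gcd(131244, 299640):
299640 = 2×131244 + 37152
131244 = 3×37152 + 19788
37152 = 1×19788 + 17364
19788 = 1×17364 + 2424
17364 = 7×2424 + 396
2424 = 6×396 + 48
396 = 8×48 + 12
48 = 4×12 + 0
gcd = 12 and 12 | 98160, so solutions exist. Divide through by 12: 10937x ≡ 8180 (mod 24970).
Now find 10937⁻¹ mod 24970:
24970 = 2*10937 + 3096
10937 = 3*3096 + 1649
3096 = 1*1649 + 1447
1649 = 1*1447 + 202
1447 = 7*202 + 33
202 = 6*33 + 4
33 = 8*4 + 1
4 = 4*1 + 0
Back-substitute:
1 = 33 − 8·4
1 = −8·202 + 49·33
1 = 49·1447 − 351·202
1 = −351·1649 + 400·1447
1 = 400·3096 − 751·1649
1 = −751·10937 + 2653·3096
1 = 2653·24970 − 6057·10937
So 10937·(-6057) ≡ 1 (mod 24970), i.e. 10937⁻¹ ≡ 18913.
Then x ≡ 18913·8180 ≡ 19190 (mod 24970); the smallest non-negative solution is x = 19190.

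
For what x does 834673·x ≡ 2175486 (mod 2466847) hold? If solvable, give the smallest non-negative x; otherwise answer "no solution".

1059197

First find gcd(834673, 2466847):
2466847 = 2*834673 + 797501
834673 = 1*797501 + 37172
797501 = 21*37172 + 16889
37172 = 2*16889 + 3394
16889 = 4*3394 + 3313
3394 = 1*3313 + 81
3313 = 40*81 + 73
81 = 1*73 + 8
73 = 9*8 + 1
8 = 8*1 + 0
gcd = 1, so a unique solution mod 2466847 exists.
Back-substitute for the Bézout coefficients:
1 = 73 − 9·8
1 = −9·81 + 10·73
1 = 10·3313 − 409·81
1 = −409·3394 + 419·3313
1 = 419·16889 − 2085·3394
1 = −2085·37172 + 4589·16889
1 = 4589·797501 − 98454·37172
1 = −98454·834673 + 103043·797501
1 = 103043·2466847 − 304540·834673
So 834673·(-304540) ≡ 1 (mod 2466847), giving 834673⁻¹ ≡ 2162307.
x ≡ 834673⁻¹·2175486 ≡ 2162307·2175486 ≡ 1059197 (mod 2466847).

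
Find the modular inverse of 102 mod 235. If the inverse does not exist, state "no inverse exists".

Apply the Euclidean algorithm to 235 and 102:
235 = 2×102 + 31
102 = 3×31 + 9
31 = 3×9 + 4
9 = 2×4 + 1
4 = 4×1 + 0
gcd = 1, so the inverse exists. Back-substitute:
1 = 9 − 2·4
1 = −2·31 + 7·9
1 = 7·102 − 23·31
1 = −23·235 + 53·102
So 102·53 ≡ 1 (mod 235).

53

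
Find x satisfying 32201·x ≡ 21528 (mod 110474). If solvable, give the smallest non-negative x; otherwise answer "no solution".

3874

First find gcd(32201, 110474):
110474 = 3·32201 + 13871
32201 = 2·13871 + 4459
13871 = 3·4459 + 494
4459 = 9·494 + 13
494 = 38·13 + 0
gcd = 13 and 13 | 21528, so solutions exist. Divide through by 13: 2477x ≡ 1656 (mod 8498).
Now find 2477⁻¹ mod 8498:
8498 = 3·2477 + 1067
2477 = 2·1067 + 343
1067 = 3·343 + 38
343 = 9·38 + 1
38 = 38·1 + 0
Back-substitute:
1 = 343 − 9·38
1 = −9·1067 + 28·343
1 = 28·2477 − 65·1067
1 = −65·8498 + 223·2477
So 2477⁻¹ ≡ 223 (mod 8498).
Then x ≡ 223·1656 ≡ 3874 (mod 8498); the smallest non-negative solution is x = 3874.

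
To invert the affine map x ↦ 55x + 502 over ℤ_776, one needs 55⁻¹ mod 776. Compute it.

Run Euclid on (776, 55):
776 = 14·55 + 6
55 = 9·6 + 1
6 = 6·1 + 0
gcd = 1, so the inverse exists. Back-substitute:
1 = 55 − 9·6
1 = −9·776 + 127·55
So 55·127 ≡ 1 (mod 776).

127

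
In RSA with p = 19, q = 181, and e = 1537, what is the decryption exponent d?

φ(n) = (p−1)(q−1) = 18·180 = 3240.
Need d with 1537·d ≡ 1 (mod 3240). Apply the extended Euclidean algorithm:
3240 = 2·1537 + 166
1537 = 9·166 + 43
166 = 3·43 + 37
43 = 1·37 + 6
37 = 6·6 + 1
6 = 6·1 + 0
Back-substitute:
1 = 37 − 6·6
1 = −6·43 + 7·37
1 = 7·166 − 27·43
1 = −27·1537 + 250·166
1 = 250·3240 − 527·1537
So 1537·(-527) ≡ 1 (mod 3240), hence d ≡ -527 ≡ 2713 (mod 3240).

2713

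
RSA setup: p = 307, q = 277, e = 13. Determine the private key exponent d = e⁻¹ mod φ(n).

φ(n) = (p−1)(q−1) = 306·276 = 84456.
Need d with 13·d ≡ 1 (mod 84456). Apply the extended Euclidean algorithm:
84456 = 6496·13 + 8
13 = 1·8 + 5
8 = 1·5 + 3
5 = 1·3 + 2
3 = 1·2 + 1
2 = 2·1 + 0
Back-substitute:
1 = 3 − 2
1 = −5 + 2·3
1 = 2·8 − 3·5
1 = −3·13 + 5·8
1 = 5·84456 − 32483·13
So 13·(-32483) ≡ 1 (mod 84456), hence d ≡ -32483 ≡ 51973 (mod 84456).

51973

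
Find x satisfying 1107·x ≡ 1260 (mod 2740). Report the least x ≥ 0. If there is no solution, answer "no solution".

First find gcd(1107, 2740):
2740 = 2*1107 + 526
1107 = 2*526 + 55
526 = 9*55 + 31
55 = 1*31 + 24
31 = 1*24 + 7
24 = 3*7 + 3
7 = 2*3 + 1
3 = 3*1 + 0
gcd = 1, so a unique solution mod 2740 exists.
Back-substitute for the Bézout coefficients:
1 = 7 − 2·3
1 = −2·24 + 7·7
1 = 7·31 − 9·24
1 = −9·55 + 16·31
1 = 16·526 − 153·55
1 = −153·1107 + 322·526
1 = 322·2740 − 797·1107
So 1107·(-797) ≡ 1 (mod 2740), giving 1107⁻¹ ≡ 1943.
x ≡ 1107⁻¹·1260 ≡ 1943·1260 ≡ 1360 (mod 2740).

1360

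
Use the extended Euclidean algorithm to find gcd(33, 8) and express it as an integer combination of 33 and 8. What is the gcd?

Euclidean algorithm:
33 = 4·8 + 1
8 = 8·1 + 0
gcd(33, 8) = 1.
Express as a combination:
1 = 33 − 4·8
So 1 = (1)·33 + (-4)·8.

1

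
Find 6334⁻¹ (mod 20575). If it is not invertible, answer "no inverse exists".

5389

Apply the Euclidean algorithm to 20575 and 6334:
20575 = 3·6334 + 1573
6334 = 4·1573 + 42
1573 = 37·42 + 19
42 = 2·19 + 4
19 = 4·4 + 3
4 = 1·3 + 1
3 = 3·1 + 0
Since gcd(6334, 20575) = 1, back-substitute to write 1 as a combination:
1 = 4 − 3
1 = −19 + 5·4
1 = 5·42 − 11·19
1 = −11·1573 + 412·42
1 = 412·6334 − 1659·1573
1 = −1659·20575 + 5389·6334
So 6334·5389 ≡ 1 (mod 20575).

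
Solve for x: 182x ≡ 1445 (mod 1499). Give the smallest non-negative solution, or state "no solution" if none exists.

1021

First find gcd(182, 1499):
1499 = 8*182 + 43
182 = 4*43 + 10
43 = 4*10 + 3
10 = 3*3 + 1
3 = 3*1 + 0
gcd = 1, so a unique solution mod 1499 exists.
Back-substitute for the Bézout coefficients:
1 = 10 − 3·3
1 = −3·43 + 13·10
1 = 13·182 − 55·43
1 = −55·1499 + 453·182
So 182·(453) ≡ 1 (mod 1499), giving 182⁻¹ ≡ 453.
x ≡ 182⁻¹·1445 ≡ 453·1445 ≡ 1021 (mod 1499).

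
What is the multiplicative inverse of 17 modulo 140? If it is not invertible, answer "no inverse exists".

Apply the Euclidean algorithm to 140 and 17:
140 = 8×17 + 4
17 = 4×4 + 1
4 = 4×1 + 0
Since gcd(17, 140) = 1, back-substitute to write 1 as a combination:
1 = 17 − 4·4
1 = −4·140 + 33·17
So 17·33 ≡ 1 (mod 140).

33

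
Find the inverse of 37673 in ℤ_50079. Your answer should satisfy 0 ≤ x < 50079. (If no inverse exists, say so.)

10346

Run Euclid on (50079, 37673):
50079 = 1·37673 + 12406
37673 = 3·12406 + 455
12406 = 27·455 + 121
455 = 3·121 + 92
121 = 1·92 + 29
92 = 3·29 + 5
29 = 5·5 + 4
5 = 1·4 + 1
4 = 4·1 + 0
The gcd is 1. Working backward:
1 = 5 − 4
1 = −29 + 6·5
1 = 6·92 − 19·29
1 = −19·121 + 25·92
1 = 25·455 − 94·121
1 = −94·12406 + 2563·455
1 = 2563·37673 − 7783·12406
1 = −7783·50079 + 10346·37673
So 37673·10346 ≡ 1 (mod 50079).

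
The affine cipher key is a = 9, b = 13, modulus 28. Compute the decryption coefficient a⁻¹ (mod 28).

Extended Euclidean algorithm:
28 = 3*9 + 1
9 = 9*1 + 0
gcd = 1, so the inverse exists. Back-substitute:
1 = 28 − 3·9
So 9·(-3) ≡ 1 (mod 28), and -3 ≡ 25 (mod 28).

25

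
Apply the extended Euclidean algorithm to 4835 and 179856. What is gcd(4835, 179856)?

Euclidean algorithm:
179856 = 37×4835 + 961
4835 = 5×961 + 30
961 = 32×30 + 1
30 = 30×1 + 0
gcd(4835, 179856) = 1.
Express as a combination:
1 = 961 − 32·30
1 = −32·4835 + 161·961
1 = 161·179856 − 5989·4835
So 1 = (161)·179856 + (-5989)·4835.

1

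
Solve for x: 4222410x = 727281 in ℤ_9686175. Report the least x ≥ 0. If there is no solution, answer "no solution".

gcd(4222410, 9686175):
9686175 = 2·4222410 + 1241355
4222410 = 3·1241355 + 498345
1241355 = 2·498345 + 244665
498345 = 2·244665 + 9015
244665 = 27·9015 + 1260
9015 = 7·1260 + 195
1260 = 6·195 + 90
195 = 2·90 + 15
90 = 6·15 + 0
gcd = 15, but 15 ∤ 727281, so the congruence has no solution.

no solution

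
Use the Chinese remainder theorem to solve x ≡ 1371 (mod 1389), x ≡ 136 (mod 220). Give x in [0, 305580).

Write x = 1371 + 1389·k. Then 1389·k ≡ 136 − 1371 ≡ 85 (mod 220).
Need 1389⁻¹ mod 220. Extended Euclid on (220, 69):
220 = 3·69 + 13
69 = 5·13 + 4
13 = 3·4 + 1
4 = 4·1 + 0
Back-substitute:
1 = 13 − 3·4
1 = −3·69 + 16·13
1 = 16·220 − 51·69
1389⁻¹ ≡ 169 (mod 220), so k ≡ 169·85 ≡ 65 (mod 220).
x = 1371 + 1389·65 = 91656.

91656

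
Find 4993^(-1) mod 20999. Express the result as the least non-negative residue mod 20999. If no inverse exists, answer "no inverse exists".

gcd(20999, 4993) by repeated division:
20999 = 4×4993 + 1027
4993 = 4×1027 + 885
1027 = 1×885 + 142
885 = 6×142 + 33
142 = 4×33 + 10
33 = 3×10 + 3
10 = 3×3 + 1
3 = 3×1 + 0
gcd = 1, so the inverse exists. Back-substitute:
1 = 10 − 3·3
1 = −3·33 + 10·10
1 = 10·142 − 43·33
1 = −43·885 + 268·142
1 = 268·1027 − 311·885
1 = −311·4993 + 1512·1027
1 = 1512·20999 − 6359·4993
So 4993·(-6359) ≡ 1 (mod 20999), and -6359 ≡ 14640 (mod 20999).

14640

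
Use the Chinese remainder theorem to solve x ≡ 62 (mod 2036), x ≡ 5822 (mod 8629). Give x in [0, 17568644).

Write x = 62 + 2036·k. Then 2036·k ≡ 5822 − 62 ≡ 5760 (mod 8629).
Need 2036⁻¹ mod 8629. Extended Euclid on (8629, 2036):
8629 = 4·2036 + 485
2036 = 4·485 + 96
485 = 5·96 + 5
96 = 19·5 + 1
5 = 5·1 + 0
Back-substitute:
1 = 96 − 19·5
1 = −19·485 + 96·96
1 = 96·2036 − 403·485
1 = −403·8629 + 1708·2036
2036⁻¹ ≡ 1708 (mod 8629), so k ≡ 1708·5760 ≡ 1020 (mod 8629).
x = 62 + 2036·1020 = 2076782.

2076782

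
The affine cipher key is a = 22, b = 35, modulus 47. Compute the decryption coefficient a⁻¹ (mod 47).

gcd(47, 22) by repeated division:
47 = 2×22 + 3
22 = 7×3 + 1
3 = 3×1 + 0
gcd = 1, so the inverse exists. Back-substitute:
1 = 22 − 7·3
1 = −7·47 + 15·22
So 22·15 ≡ 1 (mod 47).

15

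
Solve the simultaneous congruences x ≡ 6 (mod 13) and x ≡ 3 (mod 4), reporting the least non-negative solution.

19

Write x = 6 + 13·k. Then 13·k ≡ 3 − 6 ≡ 1 (mod 4).
Need 13⁻¹ mod 4. Extended Euclid on (4, 1):
4 = 4×1 + 0
13⁻¹ ≡ 1 (mod 4), so k ≡ 1·1 ≡ 1 (mod 4).
x = 6 + 13·1 = 19.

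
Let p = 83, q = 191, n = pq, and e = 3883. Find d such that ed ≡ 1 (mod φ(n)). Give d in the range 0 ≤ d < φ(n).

6167

φ(n) = (p−1)(q−1) = 82·190 = 15580.
Need d with 3883·d ≡ 1 (mod 15580). Apply the extended Euclidean algorithm:
15580 = 4*3883 + 48
3883 = 80*48 + 43
48 = 1*43 + 5
43 = 8*5 + 3
5 = 1*3 + 2
3 = 1*2 + 1
2 = 2*1 + 0
Back-substitute:
1 = 3 − 2
1 = −5 + 2·3
1 = 2·43 − 17·5
1 = −17·48 + 19·43
1 = 19·3883 − 1537·48
1 = −1537·15580 + 6167·3883
So 3883·6167 ≡ 1 (mod 15580), hence d = 6167.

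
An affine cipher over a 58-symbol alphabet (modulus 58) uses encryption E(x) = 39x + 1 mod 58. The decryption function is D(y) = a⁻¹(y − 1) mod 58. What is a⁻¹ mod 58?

3

Extended Euclidean algorithm:
58 = 1*39 + 19
39 = 2*19 + 1
19 = 19*1 + 0
The gcd is 1. Working backward:
1 = 39 − 2·19
1 = −2·58 + 3·39
So 39·3 ≡ 1 (mod 58).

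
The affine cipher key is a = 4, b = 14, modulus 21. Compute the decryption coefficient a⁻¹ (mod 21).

Extended Euclidean algorithm:
21 = 5×4 + 1
4 = 4×1 + 0
Since gcd(4, 21) = 1, back-substitute to write 1 as a combination:
1 = 21 − 5·4
Hence 4⁻¹ ≡ -5 ≡ 16 (mod 21).

16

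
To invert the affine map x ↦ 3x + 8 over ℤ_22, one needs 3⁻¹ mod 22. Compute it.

15

Apply the Euclidean algorithm to 22 and 3:
22 = 7×3 + 1
3 = 3×1 + 0
gcd = 1, so the inverse exists. Back-substitute:
1 = 22 − 7·3
Hence 3⁻¹ ≡ -7 ≡ 15 (mod 22).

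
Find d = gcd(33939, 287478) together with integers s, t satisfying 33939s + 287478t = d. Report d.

Repeated division:
287478 = 8×33939 + 15966
33939 = 2×15966 + 2007
15966 = 7×2007 + 1917
2007 = 1×1917 + 90
1917 = 21×90 + 27
90 = 3×27 + 9
27 = 3×9 + 0
gcd(33939, 287478) = 9.
Express as a combination:
9 = 90 − 3·27
9 = −3·1917 + 64·90
9 = 64·2007 − 67·1917
9 = −67·15966 + 533·2007
9 = 533·33939 − 1133·15966
9 = −1133·287478 + 9597·33939
So 9 = (-1133)·287478 + (9597)·33939.

9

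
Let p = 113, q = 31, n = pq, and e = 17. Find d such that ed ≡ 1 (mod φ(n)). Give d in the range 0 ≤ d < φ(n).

φ(n) = (p−1)(q−1) = 112·30 = 3360.
Need d with 17·d ≡ 1 (mod 3360). Apply the extended Euclidean algorithm:
3360 = 197×17 + 11
17 = 1×11 + 6
11 = 1×6 + 5
6 = 1×5 + 1
5 = 5×1 + 0
Back-substitute:
1 = 6 − 5
1 = −11 + 2·6
1 = 2·17 − 3·11
1 = −3·3360 + 593·17
So 17·593 ≡ 1 (mod 3360), hence d = 593.

593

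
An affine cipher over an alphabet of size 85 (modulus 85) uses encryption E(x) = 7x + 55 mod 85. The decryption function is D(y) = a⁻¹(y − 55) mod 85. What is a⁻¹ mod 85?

Run Euclid on (85, 7):
85 = 12*7 + 1
7 = 7*1 + 0
Since gcd(7, 85) = 1, back-substitute to write 1 as a combination:
1 = 85 − 12·7
Hence 7⁻¹ ≡ -12 ≡ 73 (mod 85).

73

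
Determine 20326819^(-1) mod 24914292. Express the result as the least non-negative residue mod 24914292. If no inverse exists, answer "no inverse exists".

gcd(24914292, 20326819) by repeated division:
24914292 = 1×20326819 + 4587473
20326819 = 4×4587473 + 1976927
4587473 = 2×1976927 + 633619
1976927 = 3×633619 + 76070
633619 = 8×76070 + 25059
76070 = 3×25059 + 893
25059 = 28×893 + 55
893 = 16×55 + 13
55 = 4×13 + 3
13 = 4×3 + 1
3 = 3×1 + 0
Since gcd(20326819, 24914292) = 1, back-substitute to write 1 as a combination:
1 = 13 − 4·3
1 = −4·55 + 17·13
1 = 17·893 − 276·55
1 = −276·25059 + 7745·893
1 = 7745·76070 − 23511·25059
1 = −23511·633619 + 195833·76070
1 = 195833·1976927 − 611010·633619
1 = −611010·4587473 + 1417853·1976927
1 = 1417853·20326819 − 6282422·4587473
1 = −6282422·24914292 + 7700275·20326819
So 20326819·7700275 ≡ 1 (mod 24914292).

7700275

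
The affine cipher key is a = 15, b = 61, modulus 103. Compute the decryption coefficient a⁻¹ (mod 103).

55

Extended Euclidean algorithm:
103 = 6·15 + 13
15 = 1·13 + 2
13 = 6·2 + 1
2 = 2·1 + 0
gcd = 1, so the inverse exists. Back-substitute:
1 = 13 − 6·2
1 = −6·15 + 7·13
1 = 7·103 − 48·15
Hence 15⁻¹ ≡ -48 ≡ 55 (mod 103).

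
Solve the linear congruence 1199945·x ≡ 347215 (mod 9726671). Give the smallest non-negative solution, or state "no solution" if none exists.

2545911

First find gcd(1199945, 9726671):
9726671 = 8×1199945 + 127111
1199945 = 9×127111 + 55946
127111 = 2×55946 + 15219
55946 = 3×15219 + 10289
15219 = 1×10289 + 4930
10289 = 2×4930 + 429
4930 = 11×429 + 211
429 = 2×211 + 7
211 = 30×7 + 1
7 = 7×1 + 0
gcd = 1, so a unique solution mod 9726671 exists.
Back-substitute for the Bézout coefficients:
1 = 211 − 30·7
1 = −30·429 + 61·211
1 = 61·4930 − 701·429
1 = −701·10289 + 1463·4930
1 = 1463·15219 − 2164·10289
1 = −2164·55946 + 7955·15219
1 = 7955·127111 − 18074·55946
1 = −18074·1199945 + 170621·127111
1 = 170621·9726671 − 1383042·1199945
So 1199945·(-1383042) ≡ 1 (mod 9726671), giving 1199945⁻¹ ≡ 8343629.
x ≡ 1199945⁻¹·347215 ≡ 8343629·347215 ≡ 2545911 (mod 9726671).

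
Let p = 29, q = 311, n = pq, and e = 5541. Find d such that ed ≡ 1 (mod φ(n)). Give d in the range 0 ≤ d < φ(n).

φ(n) = (p−1)(q−1) = 28·310 = 8680.
Need d with 5541·d ≡ 1 (mod 8680). Apply the extended Euclidean algorithm:
8680 = 1*5541 + 3139
5541 = 1*3139 + 2402
3139 = 1*2402 + 737
2402 = 3*737 + 191
737 = 3*191 + 164
191 = 1*164 + 27
164 = 6*27 + 2
27 = 13*2 + 1
2 = 2*1 + 0
Back-substitute:
1 = 27 − 13·2
1 = −13·164 + 79·27
1 = 79·191 − 92·164
1 = −92·737 + 355·191
1 = 355·2402 − 1157·737
1 = −1157·3139 + 1512·2402
1 = 1512·5541 − 2669·3139
1 = −2669·8680 + 4181·5541
So 5541·4181 ≡ 1 (mod 8680), hence d = 4181.

4181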